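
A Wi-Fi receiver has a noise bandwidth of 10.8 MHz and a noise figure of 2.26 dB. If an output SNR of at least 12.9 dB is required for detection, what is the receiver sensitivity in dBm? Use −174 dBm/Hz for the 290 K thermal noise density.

−88.5 dBm

Sensitivity = −174 + 10 log₁₀(B) + NF + SNR_min
= −174 + 70.33 + 2.26 + 12.9
= −88.51 dBm → −88.5 dBm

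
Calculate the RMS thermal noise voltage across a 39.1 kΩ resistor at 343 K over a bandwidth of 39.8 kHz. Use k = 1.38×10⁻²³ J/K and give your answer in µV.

5.43 µV

V_n = √(4kTRB)
4kTRB = 4 × 1.38×10⁻²³ × 343 × 3.91×10⁴ × 3.98×10⁴ = 2.95×10⁻¹¹ V²
V_n = √(2.95×10⁻¹¹) = 5.43×10⁻⁶ V = 5.43 µV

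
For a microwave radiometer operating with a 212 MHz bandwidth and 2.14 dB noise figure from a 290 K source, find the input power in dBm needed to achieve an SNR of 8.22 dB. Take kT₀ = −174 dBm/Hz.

−80.4 dBm

Sensitivity = −174 + 10 log₁₀(B) + NF + SNR_min
= −174 + 83.26 + 2.14 + 8.22
= −80.38 dBm → −80.4 dBm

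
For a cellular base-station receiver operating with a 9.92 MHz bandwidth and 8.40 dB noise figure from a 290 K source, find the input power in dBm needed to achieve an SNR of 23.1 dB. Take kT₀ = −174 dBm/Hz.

−72.5 dBm

Sensitivity = −174 + 10 log₁₀(B) + NF + SNR_min
= −174 + 69.97 + 8.40 + 23.1
= −72.53 dBm → −72.5 dBm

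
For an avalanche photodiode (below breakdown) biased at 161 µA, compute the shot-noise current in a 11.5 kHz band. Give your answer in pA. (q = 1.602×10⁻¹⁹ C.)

770 pA

I_n = √(2qI·B)
2qI·B = 2 × 1.602×10⁻¹⁹ × 1.61×10⁻⁴ × 1.15×10⁴ = 5.93×10⁻¹⁹ A²
I_n = √(5.93×10⁻¹⁹) = 7.70×10⁻¹⁰ A = 770 pA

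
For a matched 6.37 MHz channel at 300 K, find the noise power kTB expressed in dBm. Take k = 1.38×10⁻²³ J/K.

−105.8 dBm

P_n = kTB = 1.38×10⁻²³ × 300 × 6.37×10⁶ = 2.64×10⁻¹⁴ W
In dBm: 10 log₁₀(2.64×10⁻¹⁴ / 10⁻³) = −105.8 dBm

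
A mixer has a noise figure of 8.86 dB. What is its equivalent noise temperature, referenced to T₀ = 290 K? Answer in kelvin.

1940 K

F = 10^(8.86/10) = 7.6913
T_e = (F − 1)·T₀ = (7.6913 − 1) × 290 = 1940 K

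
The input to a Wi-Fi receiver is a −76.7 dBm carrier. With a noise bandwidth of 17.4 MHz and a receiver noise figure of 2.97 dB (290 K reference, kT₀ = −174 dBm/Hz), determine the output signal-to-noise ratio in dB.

Noise floor: N = −174 + 10 log₁₀(B) + NF
10 log₁₀(1.74×10⁷) = 72.41 dB
N = −174 + 72.41 + 2.97 = −98.62 dBm
SNR = P_sig − N = −76.7 − (−98.62) = 21.92 dB → 21.9 dB

21.9 dB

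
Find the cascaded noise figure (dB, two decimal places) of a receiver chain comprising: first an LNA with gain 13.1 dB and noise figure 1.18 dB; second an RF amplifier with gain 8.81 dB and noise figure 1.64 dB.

1.25 dB

Convert to linear (a loss of L dB is a gain of −L dB): F_i = 10^(NF_i/10), G_i = 10^(G_i,dB/10)
  Stage 1: F_1 = 10^(1.18/10) = 1.312, G_1 = 10^(13.1/10) = 20.42
  Stage 2: F_2 = 10^(1.64/10) = 1.459, G_2 = 10^(8.81/10) = 7.603
Friis cascade:
  F = 1.312 + (1.459 − 1)/20.42 = 1.335
NF = 10 log₁₀(1.335) = 1.25 dB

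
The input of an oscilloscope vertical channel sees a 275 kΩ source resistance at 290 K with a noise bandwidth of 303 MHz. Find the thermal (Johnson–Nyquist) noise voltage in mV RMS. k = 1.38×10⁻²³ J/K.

1.15 mV

V_n = √(4kTRB)
4kTRB = 4 × 1.38×10⁻²³ × 290 × 2.75×10⁵ × 3.03×10⁸ = 1.33×10⁻⁶ V²
V_n = √(1.33×10⁻⁶) = 1.15×10⁻³ V = 1.15 mV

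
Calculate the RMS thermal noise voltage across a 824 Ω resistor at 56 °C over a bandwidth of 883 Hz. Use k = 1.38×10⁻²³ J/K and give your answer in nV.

115 nV

T = 56 °C + 273.15 = 329.15 K
V_n = √(4kTRB)
4kTRB = 4 × 1.38×10⁻²³ × 329.15 × 8.24×10² × 8.83×10² = 1.32×10⁻¹⁴ V²
V_n = √(1.32×10⁻¹⁴) = 1.15×10⁻⁷ V = 115 nV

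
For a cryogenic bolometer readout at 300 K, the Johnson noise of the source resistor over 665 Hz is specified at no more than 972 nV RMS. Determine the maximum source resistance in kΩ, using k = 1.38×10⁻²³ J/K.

85.8 kΩ

Johnson–Nyquist: V_n = √(4kTRB) ⇒ R = V_n² / (4kTB)
4kTB = 4 × 1.38×10⁻²³ × 300 × 6.65×10² = 1.10×10⁻¹⁷
R = (9.72×10⁻⁷)² / 1.10×10⁻¹⁷ = 8.58×10⁴ Ω = 85.8 kΩ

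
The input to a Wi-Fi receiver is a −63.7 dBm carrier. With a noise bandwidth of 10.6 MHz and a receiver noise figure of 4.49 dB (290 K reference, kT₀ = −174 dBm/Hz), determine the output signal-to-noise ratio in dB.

35.6 dB

Noise floor: N = −174 + 10 log₁₀(B) + NF
10 log₁₀(1.06×10⁷) = 70.25 dB
N = −174 + 70.25 + 4.49 = −99.26 dBm
SNR = P_sig − N = −63.7 − (−99.26) = 35.56 dB → 35.6 dB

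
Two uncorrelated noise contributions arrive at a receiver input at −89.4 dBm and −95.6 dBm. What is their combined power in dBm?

Convert to linear, add, convert back:
P₁ = 1.15×10⁻¹² W, P₂ = 2.75×10⁻¹³ W
P_tot = 1.42×10⁻¹² W → 10 log₁₀(P_tot / 10⁻³) = −88.5 dBm

−88.5 dBm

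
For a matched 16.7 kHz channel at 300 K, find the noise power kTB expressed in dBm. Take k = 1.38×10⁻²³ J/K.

P_n = kTB = 1.38×10⁻²³ × 300 × 1.67×10⁴ = 6.91×10⁻¹⁷ W
In dBm: 10 log₁₀(6.91×10⁻¹⁷ / 10⁻³) = −131.6 dBm

−131.6 dBm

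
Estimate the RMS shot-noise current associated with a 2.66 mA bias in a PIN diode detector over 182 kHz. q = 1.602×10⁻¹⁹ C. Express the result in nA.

12.5 nA

I_n = √(2qI·B)
2qI·B = 2 × 1.602×10⁻¹⁹ × 2.66×10⁻³ × 1.82×10⁵ = 1.55×10⁻¹⁶ A²
I_n = √(1.55×10⁻¹⁶) = 1.25×10⁻⁸ A = 12.5 nA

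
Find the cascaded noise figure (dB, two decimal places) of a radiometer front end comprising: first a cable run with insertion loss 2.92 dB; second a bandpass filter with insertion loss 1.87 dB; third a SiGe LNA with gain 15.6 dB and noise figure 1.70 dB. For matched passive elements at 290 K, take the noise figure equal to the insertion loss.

Convert to linear (a loss of L dB is a gain of −L dB): F_i = 10^(NF_i/10), G_i = 10^(G_i,dB/10)
  Stage 1: F_1 = 10^(2.92/10) = 1.959, G_1 = 10^(−2.92/10) = 0.5105
  Stage 2: F_2 = 10^(1.87/10) = 1.538, G_2 = 10^(−1.87/10) = 0.6501
  Stage 3: F_3 = 10^(1.70/10) = 1.479, G_3 = 10^(15.6/10) = 36.31
Friis cascade:
  F = 1.959 + (1.538 − 1)/0.5105 + (1.479 − 1)/0.3319 = 4.457
NF = 10 log₁₀(4.457) = 6.49 dB

6.49 dB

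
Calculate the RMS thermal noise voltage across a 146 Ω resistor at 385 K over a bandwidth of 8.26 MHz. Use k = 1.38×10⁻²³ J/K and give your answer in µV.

5.06 µV

V_n = √(4kTRB)
4kTRB = 4 × 1.38×10⁻²³ × 385 × 1.46×10² × 8.26×10⁶ = 2.56×10⁻¹¹ V²
V_n = √(2.56×10⁻¹¹) = 5.06×10⁻⁶ V = 5.06 µV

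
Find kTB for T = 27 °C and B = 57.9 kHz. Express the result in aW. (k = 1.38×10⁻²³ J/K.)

240 aW

T = 27 °C + 273.15 = 300.15 K
P_n = kTB = 1.38×10⁻²³ × 300.15 × 5.79×10⁴ = 2.40×10⁻¹⁶ W = 240 aW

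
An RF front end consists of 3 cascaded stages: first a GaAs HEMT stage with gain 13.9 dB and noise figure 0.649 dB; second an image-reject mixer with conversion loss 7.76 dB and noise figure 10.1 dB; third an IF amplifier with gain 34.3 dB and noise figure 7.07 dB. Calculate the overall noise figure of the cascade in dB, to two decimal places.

Convert to linear (a loss of L dB is a gain of −L dB): F_i = 10^(NF_i/10), G_i = 10^(G_i,dB/10)
  Stage 1: F_1 = 10^(0.649/10) = 1.161, G_1 = 10^(13.9/10) = 24.55
  Stage 2: F_2 = 10^(10.1/10) = 10.23, G_2 = 10^(−7.76/10) = 0.1675
  Stage 3: F_3 = 10^(7.07/10) = 5.093, G_3 = 10^(34.3/10) = 2692
Friis cascade:
  F = 1.161 + (10.23 − 1)/24.55 + (5.093 − 1)/4.111 = 2.533
NF = 10 log₁₀(2.533) = 4.04 dB

4.04 dB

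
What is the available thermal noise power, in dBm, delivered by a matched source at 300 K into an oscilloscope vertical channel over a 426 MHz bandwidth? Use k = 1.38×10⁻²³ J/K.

P_n = kTB = 1.38×10⁻²³ × 300 × 4.26×10⁸ = 1.76×10⁻¹² W
In dBm: 10 log₁₀(1.76×10⁻¹² / 10⁻³) = −87.5 dBm

−87.5 dBm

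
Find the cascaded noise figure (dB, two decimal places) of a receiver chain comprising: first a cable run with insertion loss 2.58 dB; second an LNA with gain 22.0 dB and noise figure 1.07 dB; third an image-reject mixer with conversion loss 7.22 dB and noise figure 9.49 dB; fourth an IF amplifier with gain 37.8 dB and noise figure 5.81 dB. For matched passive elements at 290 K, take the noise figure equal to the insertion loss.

Convert to linear (a loss of L dB is a gain of −L dB): F_i = 10^(NF_i/10), G_i = 10^(G_i,dB/10)
  Stage 1: F_1 = 10^(2.58/10) = 1.811, G_1 = 10^(−2.58/10) = 0.5521
  Stage 2: F_2 = 10^(1.07/10) = 1.279, G_2 = 10^(22.0/10) = 158.5
  Stage 3: F_3 = 10^(9.49/10) = 8.892, G_3 = 10^(−7.22/10) = 0.1897
  Stage 4: F_4 = 10^(5.81/10) = 3.811, G_4 = 10^(37.8/10) = 6026
Friis cascade:
  F = 1.811 + (1.279 − 1)/0.5521 + (8.892 − 1)/87.50 + (3.811 − 1)/16.60 = 2.577
NF = 10 log₁₀(2.577) = 4.11 dB

4.11 dB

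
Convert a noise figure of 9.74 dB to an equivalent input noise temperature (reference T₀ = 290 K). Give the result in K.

2441 K

F = 10^(9.74/10) = 9.4189
T_e = (F − 1)·T₀ = (9.4189 − 1) × 290 = 2441 K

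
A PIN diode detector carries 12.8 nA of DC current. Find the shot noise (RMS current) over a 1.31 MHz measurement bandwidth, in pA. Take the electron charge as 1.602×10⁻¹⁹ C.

73.3 pA

I_n = √(2qI·B)
2qI·B = 2 × 1.602×10⁻¹⁹ × 1.28×10⁻⁸ × 1.31×10⁶ = 5.37×10⁻²¹ A²
I_n = √(5.37×10⁻²¹) = 7.33×10⁻¹¹ A = 73.3 pA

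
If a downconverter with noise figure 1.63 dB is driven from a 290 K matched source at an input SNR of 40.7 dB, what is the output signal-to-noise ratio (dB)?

39.07 dB

By definition F = SNR_in/SNR_out, so in dB: SNR_out = SNR_in − NF
SNR_out = 40.7 − 1.63 = 39.07 dB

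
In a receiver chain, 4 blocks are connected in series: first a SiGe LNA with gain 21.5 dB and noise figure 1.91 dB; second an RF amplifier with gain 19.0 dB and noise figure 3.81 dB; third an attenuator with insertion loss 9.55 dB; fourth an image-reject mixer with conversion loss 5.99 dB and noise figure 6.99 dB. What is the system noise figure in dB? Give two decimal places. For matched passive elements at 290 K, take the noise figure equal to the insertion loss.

Convert to linear (a loss of L dB is a gain of −L dB): F_i = 10^(NF_i/10), G_i = 10^(G_i,dB/10)
  Stage 1: F_1 = 10^(1.91/10) = 1.552, G_1 = 10^(21.5/10) = 141.3
  Stage 2: F_2 = 10^(3.81/10) = 2.404, G_2 = 10^(19.0/10) = 79.43
  Stage 3: F_3 = 10^(9.55/10) = 9.016, G_3 = 10^(−9.55/10) = 0.1109
  Stage 4: F_4 = 10^(6.99/10) = 5.000, G_4 = 10^(−5.99/10) = 0.2518
Friis cascade:
  F = 1.552 + (2.404 − 1)/141.3 + (9.016 − 1)/1.122×10⁴ + (5.000 − 1)/1245 = 1.566
NF = 10 log₁₀(1.566) = 1.95 dB

1.95 dB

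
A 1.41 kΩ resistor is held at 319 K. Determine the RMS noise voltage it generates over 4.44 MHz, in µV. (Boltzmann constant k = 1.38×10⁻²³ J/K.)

V_n = √(4kTRB)
4kTRB = 4 × 1.38×10⁻²³ × 319 × 1.41×10³ × 4.44×10⁶ = 1.10×10⁻¹⁰ V²
V_n = √(1.10×10⁻¹⁰) = 1.05×10⁻⁵ V = 10.5 µV

10.5 µV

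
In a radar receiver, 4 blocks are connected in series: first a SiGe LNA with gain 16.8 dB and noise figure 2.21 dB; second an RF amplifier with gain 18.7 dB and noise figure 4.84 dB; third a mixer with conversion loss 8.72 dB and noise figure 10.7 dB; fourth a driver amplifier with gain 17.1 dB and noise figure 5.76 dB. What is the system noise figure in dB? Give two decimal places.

Convert to linear (a loss of L dB is a gain of −L dB): F_i = 10^(NF_i/10), G_i = 10^(G_i,dB/10)
  Stage 1: F_1 = 10^(2.21/10) = 1.663, G_1 = 10^(16.8/10) = 47.86
  Stage 2: F_2 = 10^(4.84/10) = 3.048, G_2 = 10^(18.7/10) = 74.13
  Stage 3: F_3 = 10^(10.7/10) = 11.75, G_3 = 10^(−8.72/10) = 0.1343
  Stage 4: F_4 = 10^(5.76/10) = 3.767, G_4 = 10^(17.1/10) = 51.29
Friis cascade:
  F = 1.663 + (3.048 − 1)/47.86 + (11.75 − 1)/3548 + (3.767 − 1)/476.4 = 1.715
NF = 10 log₁₀(1.715) = 2.34 dB

2.34 dB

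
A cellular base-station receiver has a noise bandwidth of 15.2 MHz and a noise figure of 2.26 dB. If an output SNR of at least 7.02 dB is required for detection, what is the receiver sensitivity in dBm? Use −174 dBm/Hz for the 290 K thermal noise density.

−92.9 dBm

Sensitivity = −174 + 10 log₁₀(B) + NF + SNR_min
= −174 + 71.82 + 2.26 + 7.02
= −92.90 dBm → −92.9 dBm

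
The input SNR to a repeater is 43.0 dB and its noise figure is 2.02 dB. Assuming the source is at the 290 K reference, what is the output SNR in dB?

40.98 dB

By definition F = SNR_in/SNR_out, so in dB: SNR_out = SNR_in − NF
SNR_out = 43.0 − 2.02 = 40.98 dB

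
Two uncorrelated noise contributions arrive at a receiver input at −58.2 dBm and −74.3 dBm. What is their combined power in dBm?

Convert to linear, add, convert back:
P₁ = 1.51×10⁻⁹ W, P₂ = 3.72×10⁻¹¹ W
P_tot = 1.55×10⁻⁹ W → 10 log₁₀(P_tot / 10⁻³) = −58.1 dBm

−58.1 dBm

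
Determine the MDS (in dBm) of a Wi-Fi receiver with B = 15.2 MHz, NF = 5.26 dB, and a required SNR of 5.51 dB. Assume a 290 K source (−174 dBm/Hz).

−91.4 dBm

Sensitivity = −174 + 10 log₁₀(B) + NF + SNR_min
= −174 + 71.82 + 5.26 + 5.51
= −91.41 dBm → −91.4 dBm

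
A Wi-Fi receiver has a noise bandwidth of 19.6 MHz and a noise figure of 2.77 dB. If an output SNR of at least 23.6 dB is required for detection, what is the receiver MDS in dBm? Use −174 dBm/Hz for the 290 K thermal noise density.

−74.7 dBm

Sensitivity = −174 + 10 log₁₀(B) + NF + SNR_min
= −174 + 72.92 + 2.77 + 23.6
= −74.71 dBm → −74.7 dBm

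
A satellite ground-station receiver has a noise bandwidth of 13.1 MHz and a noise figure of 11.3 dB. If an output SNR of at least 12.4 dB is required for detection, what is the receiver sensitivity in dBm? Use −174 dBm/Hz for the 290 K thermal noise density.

Sensitivity = −174 + 10 log₁₀(B) + NF + SNR_min
= −174 + 71.17 + 11.3 + 12.4
= −79.13 dBm → −79.1 dBm

−79.1 dBm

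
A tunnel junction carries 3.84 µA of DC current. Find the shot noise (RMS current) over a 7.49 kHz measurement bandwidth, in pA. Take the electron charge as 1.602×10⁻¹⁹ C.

I_n = √(2qI·B)
2qI·B = 2 × 1.602×10⁻¹⁹ × 3.84×10⁻⁶ × 7.49×10³ = 9.22×10⁻²¹ A²
I_n = √(9.22×10⁻²¹) = 9.60×10⁻¹¹ A = 96.0 pA

96.0 pA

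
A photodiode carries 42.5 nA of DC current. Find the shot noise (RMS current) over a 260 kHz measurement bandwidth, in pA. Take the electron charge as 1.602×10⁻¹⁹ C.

59.5 pA

I_n = √(2qI·B)
2qI·B = 2 × 1.602×10⁻¹⁹ × 4.25×10⁻⁸ × 2.60×10⁵ = 3.54×10⁻²¹ A²
I_n = √(3.54×10⁻²¹) = 5.95×10⁻¹¹ A = 59.5 pA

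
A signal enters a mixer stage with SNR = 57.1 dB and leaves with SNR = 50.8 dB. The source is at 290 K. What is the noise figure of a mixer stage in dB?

6.3 dB

NF (dB) = SNR_in(dB) − SNR_out(dB) when the source is at T₀
NF = 57.1 − 50.8 = 6.3 dB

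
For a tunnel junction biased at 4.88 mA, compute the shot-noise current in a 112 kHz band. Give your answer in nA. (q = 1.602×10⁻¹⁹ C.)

I_n = √(2qI·B)
2qI·B = 2 × 1.602×10⁻¹⁹ × 4.88×10⁻³ × 1.12×10⁵ = 1.75×10⁻¹⁶ A²
I_n = √(1.75×10⁻¹⁶) = 1.32×10⁻⁸ A = 13.2 nA

13.2 nA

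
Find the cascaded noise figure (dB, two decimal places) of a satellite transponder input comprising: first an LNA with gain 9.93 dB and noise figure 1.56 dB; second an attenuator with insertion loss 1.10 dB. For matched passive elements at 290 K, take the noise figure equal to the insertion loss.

Convert to linear (a loss of L dB is a gain of −L dB): F_i = 10^(NF_i/10), G_i = 10^(G_i,dB/10)
  Stage 1: F_1 = 10^(1.56/10) = 1.432, G_1 = 10^(9.93/10) = 9.840
  Stage 2: F_2 = 10^(1.10/10) = 1.288, G_2 = 10^(−1.10/10) = 0.7762
Friis cascade:
  F = 1.432 + (1.288 − 1)/9.840 = 1.461
NF = 10 log₁₀(1.461) = 1.65 dB

1.65 dB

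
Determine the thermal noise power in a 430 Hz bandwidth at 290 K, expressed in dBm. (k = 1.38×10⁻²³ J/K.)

P_n = kTB = 1.38×10⁻²³ × 290 × 4.30×10² = 1.72×10⁻¹⁸ W
In dBm: 10 log₁₀(1.72×10⁻¹⁸ / 10⁻³) = −147.6 dBm

−147.6 dBm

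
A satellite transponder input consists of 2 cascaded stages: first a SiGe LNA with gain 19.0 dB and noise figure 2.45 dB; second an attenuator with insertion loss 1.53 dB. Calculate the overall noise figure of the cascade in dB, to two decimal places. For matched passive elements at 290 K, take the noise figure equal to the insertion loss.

Convert to linear (a loss of L dB is a gain of −L dB): F_i = 10^(NF_i/10), G_i = 10^(G_i,dB/10)
  Stage 1: F_1 = 10^(2.45/10) = 1.758, G_1 = 10^(19.0/10) = 79.43
  Stage 2: F_2 = 10^(1.53/10) = 1.422, G_2 = 10^(−1.53/10) = 0.7031
Friis cascade:
  F = 1.758 + (1.422 − 1)/79.43 = 1.763
NF = 10 log₁₀(1.763) = 2.46 dB

2.46 dB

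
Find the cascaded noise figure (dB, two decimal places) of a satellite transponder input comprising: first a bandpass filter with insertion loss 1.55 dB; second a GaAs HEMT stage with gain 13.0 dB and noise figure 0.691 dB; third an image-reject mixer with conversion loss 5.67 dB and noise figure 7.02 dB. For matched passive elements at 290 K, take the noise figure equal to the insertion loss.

2.93 dB

Convert to linear (a loss of L dB is a gain of −L dB): F_i = 10^(NF_i/10), G_i = 10^(G_i,dB/10)
  Stage 1: F_1 = 10^(1.55/10) = 1.429, G_1 = 10^(−1.55/10) = 0.6998
  Stage 2: F_2 = 10^(0.691/10) = 1.172, G_2 = 10^(13.0/10) = 19.95
  Stage 3: F_3 = 10^(7.02/10) = 5.035, G_3 = 10^(−5.67/10) = 0.2710
Friis cascade:
  F = 1.429 + (1.172 − 1)/0.6998 + (5.035 − 1)/13.96 = 1.964
NF = 10 log₁₀(1.964) = 2.93 dB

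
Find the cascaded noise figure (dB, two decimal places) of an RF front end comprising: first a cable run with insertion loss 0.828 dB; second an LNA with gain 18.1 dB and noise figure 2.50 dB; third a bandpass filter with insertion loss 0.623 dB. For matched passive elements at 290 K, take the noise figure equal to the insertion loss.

Convert to linear (a loss of L dB is a gain of −L dB): F_i = 10^(NF_i/10), G_i = 10^(G_i,dB/10)
  Stage 1: F_1 = 10^(0.828/10) = 1.210, G_1 = 10^(−0.828/10) = 0.8264
  Stage 2: F_2 = 10^(2.50/10) = 1.778, G_2 = 10^(18.1/10) = 64.57
  Stage 3: F_3 = 10^(0.623/10) = 1.154, G_3 = 10^(−0.623/10) = 0.8664
Friis cascade:
  F = 1.210 + (1.778 − 1)/0.8264 + (1.154 − 1)/53.36 = 2.155
NF = 10 log₁₀(2.155) = 3.33 dB

3.33 dB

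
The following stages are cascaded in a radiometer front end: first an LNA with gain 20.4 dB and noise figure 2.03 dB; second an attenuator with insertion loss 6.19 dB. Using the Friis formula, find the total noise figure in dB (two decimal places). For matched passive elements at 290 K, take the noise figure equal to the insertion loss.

2.11 dB

Convert to linear (a loss of L dB is a gain of −L dB): F_i = 10^(NF_i/10), G_i = 10^(G_i,dB/10)
  Stage 1: F_1 = 10^(2.03/10) = 1.596, G_1 = 10^(20.4/10) = 109.6
  Stage 2: F_2 = 10^(6.19/10) = 4.159, G_2 = 10^(−6.19/10) = 0.2404
Friis cascade:
  F = 1.596 + (4.159 − 1)/109.6 = 1.625
NF = 10 log₁₀(1.625) = 2.11 dB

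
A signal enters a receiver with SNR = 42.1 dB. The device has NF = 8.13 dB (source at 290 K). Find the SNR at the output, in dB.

33.97 dB

By definition F = SNR_in/SNR_out, so in dB: SNR_out = SNR_in − NF
SNR_out = 42.1 − 8.13 = 33.97 dB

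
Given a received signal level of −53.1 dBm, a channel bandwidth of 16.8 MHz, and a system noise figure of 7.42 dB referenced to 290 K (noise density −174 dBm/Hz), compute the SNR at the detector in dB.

41.2 dB

Noise floor: N = −174 + 10 log₁₀(B) + NF
10 log₁₀(1.68×10⁷) = 72.25 dB
N = −174 + 72.25 + 7.42 = −94.33 dBm
SNR = P_sig − N = −53.1 − (−94.33) = 41.23 dB → 41.2 dB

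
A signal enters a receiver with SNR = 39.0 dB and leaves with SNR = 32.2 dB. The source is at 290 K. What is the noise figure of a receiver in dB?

NF (dB) = SNR_in(dB) − SNR_out(dB) when the source is at T₀
NF = 39.0 − 32.2 = 6.8 dB

6.8 dB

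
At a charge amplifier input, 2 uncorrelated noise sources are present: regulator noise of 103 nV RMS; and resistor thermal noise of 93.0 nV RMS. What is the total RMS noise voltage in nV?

Uncorrelated sources add in power (mean-square): V_tot = √(ΣV_i²)
V_tot = √[(1.03×10⁻⁷)² + (9.30×10⁻⁸)²] = 1.39×10⁻⁷ V = 139 nV

139 nV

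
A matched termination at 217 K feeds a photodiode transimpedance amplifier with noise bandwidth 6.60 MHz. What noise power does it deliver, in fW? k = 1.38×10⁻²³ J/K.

19.8 fW

P_n = kTB = 1.38×10⁻²³ × 217 × 6.60×10⁶ = 1.98×10⁻¹⁴ W = 19.8 fW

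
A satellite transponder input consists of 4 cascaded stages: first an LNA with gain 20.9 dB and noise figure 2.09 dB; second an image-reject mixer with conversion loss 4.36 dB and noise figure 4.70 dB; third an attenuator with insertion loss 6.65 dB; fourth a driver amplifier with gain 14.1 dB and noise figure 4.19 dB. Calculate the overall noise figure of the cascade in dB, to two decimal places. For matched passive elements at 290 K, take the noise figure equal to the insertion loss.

Convert to linear (a loss of L dB is a gain of −L dB): F_i = 10^(NF_i/10), G_i = 10^(G_i,dB/10)
  Stage 1: F_1 = 10^(2.09/10) = 1.618, G_1 = 10^(20.9/10) = 123.0
  Stage 2: F_2 = 10^(4.70/10) = 2.951, G_2 = 10^(−4.36/10) = 0.3664
  Stage 3: F_3 = 10^(6.65/10) = 4.624, G_3 = 10^(−6.65/10) = 0.2163
  Stage 4: F_4 = 10^(4.19/10) = 2.624, G_4 = 10^(14.1/10) = 25.70
Friis cascade:
  F = 1.618 + (2.951 − 1)/123.0 + (4.624 − 1)/45.08 + (2.624 − 1)/9.750 = 1.881
NF = 10 log₁₀(1.881) = 2.74 dB

2.74 dB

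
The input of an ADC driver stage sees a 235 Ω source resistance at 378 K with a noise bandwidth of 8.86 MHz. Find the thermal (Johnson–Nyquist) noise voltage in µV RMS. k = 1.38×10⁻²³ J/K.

V_n = √(4kTRB)
4kTRB = 4 × 1.38×10⁻²³ × 378 × 2.35×10² × 8.86×10⁶ = 4.34×10⁻¹¹ V²
V_n = √(4.34×10⁻¹¹) = 6.59×10⁻⁶ V = 6.59 µV

6.59 µV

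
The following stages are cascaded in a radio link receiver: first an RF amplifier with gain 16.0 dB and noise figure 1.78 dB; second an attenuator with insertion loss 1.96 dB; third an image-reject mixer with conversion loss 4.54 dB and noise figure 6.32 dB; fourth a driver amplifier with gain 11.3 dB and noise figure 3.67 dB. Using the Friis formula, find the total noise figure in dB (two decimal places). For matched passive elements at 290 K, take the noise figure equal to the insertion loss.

2.55 dB

Convert to linear (a loss of L dB is a gain of −L dB): F_i = 10^(NF_i/10), G_i = 10^(G_i,dB/10)
  Stage 1: F_1 = 10^(1.78/10) = 1.507, G_1 = 10^(16.0/10) = 39.81
  Stage 2: F_2 = 10^(1.96/10) = 1.570, G_2 = 10^(−1.96/10) = 0.6368
  Stage 3: F_3 = 10^(6.32/10) = 4.285, G_3 = 10^(−4.54/10) = 0.3516
  Stage 4: F_4 = 10^(3.67/10) = 2.328, G_4 = 10^(11.3/10) = 13.49
Friis cascade:
  F = 1.507 + (1.570 − 1)/39.81 + (4.285 − 1)/25.35 + (2.328 − 1)/8.913 = 1.800
NF = 10 log₁₀(1.800) = 2.55 dB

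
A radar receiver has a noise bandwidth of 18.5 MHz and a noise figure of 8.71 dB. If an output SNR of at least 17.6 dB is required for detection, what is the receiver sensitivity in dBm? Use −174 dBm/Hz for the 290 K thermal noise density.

−75.0 dBm

Sensitivity = −174 + 10 log₁₀(B) + NF + SNR_min
= −174 + 72.67 + 8.71 + 17.6
= −75.02 dBm → −75.0 dBm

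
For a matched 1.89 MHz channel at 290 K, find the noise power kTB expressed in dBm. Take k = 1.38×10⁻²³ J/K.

−111.2 dBm

P_n = kTB = 1.38×10⁻²³ × 290 × 1.89×10⁶ = 7.56×10⁻¹⁵ W
In dBm: 10 log₁₀(7.56×10⁻¹⁵ / 10⁻³) = −111.2 dBm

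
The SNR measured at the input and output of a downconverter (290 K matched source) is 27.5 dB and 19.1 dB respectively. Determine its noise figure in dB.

NF (dB) = SNR_in(dB) − SNR_out(dB) when the source is at T₀
NF = 27.5 − 19.1 = 8.4 dB

8.4 dB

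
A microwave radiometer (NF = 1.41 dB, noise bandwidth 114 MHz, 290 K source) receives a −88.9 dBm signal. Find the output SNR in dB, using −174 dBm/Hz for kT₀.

3.1 dB

Noise floor: N = −174 + 10 log₁₀(B) + NF
10 log₁₀(1.14×10⁸) = 80.57 dB
N = −174 + 80.57 + 1.41 = −92.02 dBm
SNR = P_sig − N = −88.9 − (−92.02) = 3.12 dB → 3.1 dB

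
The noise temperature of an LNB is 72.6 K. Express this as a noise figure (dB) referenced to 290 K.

F = 1 + T_e/T₀ = 1 + 72.6/290 = 1.25034
NF = 10 log₁₀(1.25034) = 0.970 dB

0.970 dB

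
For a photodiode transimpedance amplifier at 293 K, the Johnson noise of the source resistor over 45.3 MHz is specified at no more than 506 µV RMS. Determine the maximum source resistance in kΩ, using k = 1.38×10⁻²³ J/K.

349 kΩ

Johnson–Nyquist: V_n = √(4kTRB) ⇒ R = V_n² / (4kTB)
4kTB = 4 × 1.38×10⁻²³ × 293 × 4.53×10⁷ = 7.33×10⁻¹³
R = (5.06×10⁻⁴)² / 7.33×10⁻¹³ = 3.49×10⁵ Ω = 349 kΩ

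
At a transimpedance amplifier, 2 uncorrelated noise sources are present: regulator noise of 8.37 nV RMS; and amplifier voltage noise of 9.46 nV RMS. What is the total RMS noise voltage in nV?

Uncorrelated sources add in power (mean-square): V_tot = √(ΣV_i²)
V_tot = √[(8.37×10⁻⁹)² + (9.46×10⁻⁹)²] = 1.26×10⁻⁸ V = 12.6 nV

12.6 nV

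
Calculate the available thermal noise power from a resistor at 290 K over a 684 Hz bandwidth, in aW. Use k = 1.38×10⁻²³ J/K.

P_n = kTB = 1.38×10⁻²³ × 290 × 6.84×10² = 2.74×10⁻¹⁸ W = 2.74 aW

2.74 aW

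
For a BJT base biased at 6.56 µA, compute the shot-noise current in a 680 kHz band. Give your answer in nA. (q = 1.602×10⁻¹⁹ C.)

1.20 nA

I_n = √(2qI·B)
2qI·B = 2 × 1.602×10⁻¹⁹ × 6.56×10⁻⁶ × 6.80×10⁵ = 1.43×10⁻¹⁸ A²
I_n = √(1.43×10⁻¹⁸) = 1.20×10⁻⁹ A = 1.20 nA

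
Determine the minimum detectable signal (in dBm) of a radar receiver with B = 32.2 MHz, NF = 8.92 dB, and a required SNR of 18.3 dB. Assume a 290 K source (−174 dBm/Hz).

−71.7 dBm

Sensitivity = −174 + 10 log₁₀(B) + NF + SNR_min
= −174 + 75.08 + 8.92 + 18.3
= −71.70 dBm → −71.7 dBm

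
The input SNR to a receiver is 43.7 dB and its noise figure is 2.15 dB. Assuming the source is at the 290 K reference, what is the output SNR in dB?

41.55 dB

By definition F = SNR_in/SNR_out, so in dB: SNR_out = SNR_in − NF
SNR_out = 43.7 − 2.15 = 41.55 dB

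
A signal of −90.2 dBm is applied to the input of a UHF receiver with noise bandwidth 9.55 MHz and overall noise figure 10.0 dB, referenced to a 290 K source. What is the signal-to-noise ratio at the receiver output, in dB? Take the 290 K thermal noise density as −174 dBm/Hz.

4.0 dB

Noise floor: N = −174 + 10 log₁₀(B) + NF
10 log₁₀(9.55×10⁶) = 69.8 dB
N = −174 + 69.8 + 10.0 = −94.2 dBm
SNR = P_sig − N = −90.2 − (−94.2) = 4.0 dB → 4.0 dB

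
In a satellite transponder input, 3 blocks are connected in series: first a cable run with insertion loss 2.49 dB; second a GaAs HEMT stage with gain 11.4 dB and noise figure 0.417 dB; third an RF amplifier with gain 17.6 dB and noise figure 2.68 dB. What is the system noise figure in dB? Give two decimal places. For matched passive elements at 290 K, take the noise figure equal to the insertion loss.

3.14 dB

Convert to linear (a loss of L dB is a gain of −L dB): F_i = 10^(NF_i/10), G_i = 10^(G_i,dB/10)
  Stage 1: F_1 = 10^(2.49/10) = 1.774, G_1 = 10^(−2.49/10) = 0.5636
  Stage 2: F_2 = 10^(0.417/10) = 1.101, G_2 = 10^(11.4/10) = 13.80
  Stage 3: F_3 = 10^(2.68/10) = 1.854, G_3 = 10^(17.6/10) = 57.54
Friis cascade:
  F = 1.774 + (1.101 − 1)/0.5636 + (1.854 − 1)/7.780 = 2.063
NF = 10 log₁₀(2.063) = 3.14 dB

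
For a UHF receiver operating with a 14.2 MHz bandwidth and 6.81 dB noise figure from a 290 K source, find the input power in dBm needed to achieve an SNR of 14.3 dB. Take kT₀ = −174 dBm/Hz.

Sensitivity = −174 + 10 log₁₀(B) + NF + SNR_min
= −174 + 71.52 + 6.81 + 14.3
= −81.37 dBm → −81.4 dBm

−81.4 dBm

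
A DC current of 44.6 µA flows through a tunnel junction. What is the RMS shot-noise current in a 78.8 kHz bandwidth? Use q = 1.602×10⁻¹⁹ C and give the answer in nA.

I_n = √(2qI·B)
2qI·B = 2 × 1.602×10⁻¹⁹ × 4.46×10⁻⁵ × 7.88×10⁴ = 1.13×10⁻¹⁸ A²
I_n = √(1.13×10⁻¹⁸) = 1.06×10⁻⁹ A = 1.06 nA

1.06 nA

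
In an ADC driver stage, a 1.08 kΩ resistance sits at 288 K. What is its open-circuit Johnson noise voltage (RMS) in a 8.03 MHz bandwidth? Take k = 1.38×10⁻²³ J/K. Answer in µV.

V_n = √(4kTRB)
4kTRB = 4 × 1.38×10⁻²³ × 288 × 1.08×10³ × 8.03×10⁶ = 1.38×10⁻¹⁰ V²
V_n = √(1.38×10⁻¹⁰) = 1.17×10⁻⁵ V = 11.7 µV

11.7 µV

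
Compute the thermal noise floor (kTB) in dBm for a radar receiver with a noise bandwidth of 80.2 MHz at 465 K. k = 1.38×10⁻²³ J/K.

P_n = kTB = 1.38×10⁻²³ × 465 × 8.02×10⁷ = 5.15×10⁻¹³ W
In dBm: 10 log₁₀(5.15×10⁻¹³ / 10⁻³) = −92.9 dBm

−92.9 dBm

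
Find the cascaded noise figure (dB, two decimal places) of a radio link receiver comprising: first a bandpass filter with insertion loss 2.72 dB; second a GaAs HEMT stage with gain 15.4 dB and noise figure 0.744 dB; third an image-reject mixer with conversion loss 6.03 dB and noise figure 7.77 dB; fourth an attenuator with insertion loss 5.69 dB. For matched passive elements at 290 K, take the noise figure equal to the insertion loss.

Convert to linear (a loss of L dB is a gain of −L dB): F_i = 10^(NF_i/10), G_i = 10^(G_i,dB/10)
  Stage 1: F_1 = 10^(2.72/10) = 1.871, G_1 = 10^(−2.72/10) = 0.5346
  Stage 2: F_2 = 10^(0.744/10) = 1.187, G_2 = 10^(15.4/10) = 34.67
  Stage 3: F_3 = 10^(7.77/10) = 5.984, G_3 = 10^(−6.03/10) = 0.2495
  Stage 4: F_4 = 10^(5.69/10) = 3.707, G_4 = 10^(−5.69/10) = 0.2698
Friis cascade:
  F = 1.871 + (1.187 − 1)/0.5346 + (5.984 − 1)/18.54 + (3.707 − 1)/4.624 = 3.075
NF = 10 log₁₀(3.075) = 4.88 dB

4.88 dB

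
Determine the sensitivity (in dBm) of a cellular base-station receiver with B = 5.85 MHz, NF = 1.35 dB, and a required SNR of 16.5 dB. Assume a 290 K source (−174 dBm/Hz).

Sensitivity = −174 + 10 log₁₀(B) + NF + SNR_min
= −174 + 67.67 + 1.35 + 16.5
= −88.48 dBm → −88.5 dBm

−88.5 dBm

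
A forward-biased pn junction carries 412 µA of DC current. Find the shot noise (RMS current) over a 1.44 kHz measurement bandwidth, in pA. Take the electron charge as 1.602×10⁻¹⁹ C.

I_n = √(2qI·B)
2qI·B = 2 × 1.602×10⁻¹⁹ × 4.12×10⁻⁴ × 1.44×10³ = 1.90×10⁻¹⁹ A²
I_n = √(1.90×10⁻¹⁹) = 4.36×10⁻¹⁰ A = 436 pA

436 pA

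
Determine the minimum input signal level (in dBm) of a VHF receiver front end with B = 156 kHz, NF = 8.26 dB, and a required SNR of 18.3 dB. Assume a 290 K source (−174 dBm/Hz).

−95.5 dBm

Sensitivity = −174 + 10 log₁₀(B) + NF + SNR_min
= −174 + 51.93 + 8.26 + 18.3
= −95.51 dBm → −95.5 dBm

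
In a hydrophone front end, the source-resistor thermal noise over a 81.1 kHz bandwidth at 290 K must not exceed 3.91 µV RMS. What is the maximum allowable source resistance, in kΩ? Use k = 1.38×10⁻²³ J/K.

Johnson–Nyquist: V_n = √(4kTRB) ⇒ R = V_n² / (4kTB)
4kTB = 4 × 1.38×10⁻²³ × 290 × 8.11×10⁴ = 1.30×10⁻¹⁵
R = (3.91×10⁻⁶)² / 1.30×10⁻¹⁵ = 1.18×10⁴ Ω = 11.8 kΩ

11.8 kΩ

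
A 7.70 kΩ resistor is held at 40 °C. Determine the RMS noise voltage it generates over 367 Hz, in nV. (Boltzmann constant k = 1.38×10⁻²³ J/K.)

221 nV

T = 40 °C + 273.15 = 313.15 K
V_n = √(4kTRB)
4kTRB = 4 × 1.38×10⁻²³ × 313.15 × 7.70×10³ × 3.67×10² = 4.88×10⁻¹⁴ V²
V_n = √(4.88×10⁻¹⁴) = 2.21×10⁻⁷ V = 221 nV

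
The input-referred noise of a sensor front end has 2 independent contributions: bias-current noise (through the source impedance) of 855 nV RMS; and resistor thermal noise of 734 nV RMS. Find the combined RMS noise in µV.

1.13 µV

Uncorrelated sources add in power (mean-square): V_tot = √(ΣV_i²)
V_tot = √[(8.55×10⁻⁷)² + (7.34×10⁻⁷)²] = 1.13×10⁻⁶ V = 1.13 µV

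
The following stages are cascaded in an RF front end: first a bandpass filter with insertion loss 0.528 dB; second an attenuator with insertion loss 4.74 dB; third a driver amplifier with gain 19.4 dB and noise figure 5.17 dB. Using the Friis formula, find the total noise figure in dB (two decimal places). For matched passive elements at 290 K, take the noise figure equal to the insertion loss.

Convert to linear (a loss of L dB is a gain of −L dB): F_i = 10^(NF_i/10), G_i = 10^(G_i,dB/10)
  Stage 1: F_1 = 10^(0.528/10) = 1.129, G_1 = 10^(−0.528/10) = 0.8855
  Stage 2: F_2 = 10^(4.74/10) = 2.979, G_2 = 10^(−4.74/10) = 0.3357
  Stage 3: F_3 = 10^(5.17/10) = 3.289, G_3 = 10^(19.4/10) = 87.10
Friis cascade:
  F = 1.129 + (2.979 − 1)/0.8855 + (3.289 − 1)/0.2973 = 11.06
NF = 10 log₁₀(11.06) = 10.44 dB

10.44 dB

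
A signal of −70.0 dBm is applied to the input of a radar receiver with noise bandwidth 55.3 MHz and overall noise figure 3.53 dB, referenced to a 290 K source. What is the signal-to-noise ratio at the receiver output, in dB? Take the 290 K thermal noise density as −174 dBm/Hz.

Noise floor: N = −174 + 10 log₁₀(B) + NF
10 log₁₀(5.53×10⁷) = 77.43 dB
N = −174 + 77.43 + 3.53 = −93.04 dBm
SNR = P_sig − N = −70.0 − (−93.04) = 23.04 dB → 23.0 dB

23.0 dB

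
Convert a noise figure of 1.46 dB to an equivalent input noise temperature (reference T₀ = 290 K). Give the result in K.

116 K

F = 10^(1.46/10) = 1.39959
T_e = (F − 1)·T₀ = (1.39959 − 1) × 290 = 116 K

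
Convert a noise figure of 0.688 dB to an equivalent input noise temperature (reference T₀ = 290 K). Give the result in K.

49.8 K

F = 10^(0.688/10) = 1.17166
T_e = (F − 1)·T₀ = (1.17166 − 1) × 290 = 49.8 K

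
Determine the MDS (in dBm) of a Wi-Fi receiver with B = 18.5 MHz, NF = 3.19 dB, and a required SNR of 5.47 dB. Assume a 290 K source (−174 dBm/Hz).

−92.7 dBm

Sensitivity = −174 + 10 log₁₀(B) + NF + SNR_min
= −174 + 72.67 + 3.19 + 5.47
= −92.67 dBm → −92.7 dBm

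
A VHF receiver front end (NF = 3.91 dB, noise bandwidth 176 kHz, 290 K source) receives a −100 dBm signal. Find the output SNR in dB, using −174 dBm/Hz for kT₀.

Noise floor: N = −174 + 10 log₁₀(B) + NF
10 log₁₀(1.76×10⁵) = 52.46 dB
N = −174 + 52.46 + 3.91 = −117.63 dBm
SNR = P_sig − N = −100 − (−117.63) = 17.63 dB → 17.6 dB

17.6 dB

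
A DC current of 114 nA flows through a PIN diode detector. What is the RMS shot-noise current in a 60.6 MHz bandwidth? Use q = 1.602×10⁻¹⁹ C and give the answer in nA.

I_n = √(2qI·B)
2qI·B = 2 × 1.602×10⁻¹⁹ × 1.14×10⁻⁷ × 6.06×10⁷ = 2.21×10⁻¹⁸ A²
I_n = √(2.21×10⁻¹⁸) = 1.49×10⁻⁹ A = 1.49 nA

1.49 nA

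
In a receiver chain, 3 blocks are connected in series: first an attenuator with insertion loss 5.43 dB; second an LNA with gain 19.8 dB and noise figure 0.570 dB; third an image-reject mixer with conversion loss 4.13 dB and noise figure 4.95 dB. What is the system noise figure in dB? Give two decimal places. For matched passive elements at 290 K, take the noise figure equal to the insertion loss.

Convert to linear (a loss of L dB is a gain of −L dB): F_i = 10^(NF_i/10), G_i = 10^(G_i,dB/10)
  Stage 1: F_1 = 10^(5.43/10) = 3.491, G_1 = 10^(−5.43/10) = 0.2864
  Stage 2: F_2 = 10^(0.570/10) = 1.140, G_2 = 10^(19.8/10) = 95.50
  Stage 3: F_3 = 10^(4.95/10) = 3.126, G_3 = 10^(−4.13/10) = 0.3864
Friis cascade:
  F = 3.491 + (1.140 − 1)/0.2864 + (3.126 − 1)/27.35 = 4.059
NF = 10 log₁₀(4.059) = 6.08 dB

6.08 dB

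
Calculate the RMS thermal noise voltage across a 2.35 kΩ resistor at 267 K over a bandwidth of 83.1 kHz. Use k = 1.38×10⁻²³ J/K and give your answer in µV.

V_n = √(4kTRB)
4kTRB = 4 × 1.38×10⁻²³ × 267 × 2.35×10³ × 8.31×10⁴ = 2.88×10⁻¹² V²
V_n = √(2.88×10⁻¹²) = 1.70×10⁻⁶ V = 1.70 µV

1.70 µV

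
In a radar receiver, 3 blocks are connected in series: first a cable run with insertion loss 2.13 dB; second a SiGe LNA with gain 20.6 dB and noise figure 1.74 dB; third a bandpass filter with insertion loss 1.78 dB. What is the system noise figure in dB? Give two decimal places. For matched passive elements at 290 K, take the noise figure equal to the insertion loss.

3.88 dB

Convert to linear (a loss of L dB is a gain of −L dB): F_i = 10^(NF_i/10), G_i = 10^(G_i,dB/10)
  Stage 1: F_1 = 10^(2.13/10) = 1.633, G_1 = 10^(−2.13/10) = 0.6124
  Stage 2: F_2 = 10^(1.74/10) = 1.493, G_2 = 10^(20.6/10) = 114.8
  Stage 3: F_3 = 10^(1.78/10) = 1.507, G_3 = 10^(−1.78/10) = 0.6637
Friis cascade:
  F = 1.633 + (1.493 − 1)/0.6124 + (1.507 − 1)/70.31 = 2.445
NF = 10 log₁₀(2.445) = 3.88 dB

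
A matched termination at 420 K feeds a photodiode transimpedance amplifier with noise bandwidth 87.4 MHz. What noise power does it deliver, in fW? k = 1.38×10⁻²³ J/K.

P_n = kTB = 1.38×10⁻²³ × 420 × 8.74×10⁷ = 5.07×10⁻¹³ W = 507 fW

507 fW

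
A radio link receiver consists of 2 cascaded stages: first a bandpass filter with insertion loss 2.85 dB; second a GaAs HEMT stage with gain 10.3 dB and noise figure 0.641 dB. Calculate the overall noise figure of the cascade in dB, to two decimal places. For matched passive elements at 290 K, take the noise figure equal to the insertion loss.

Convert to linear (a loss of L dB is a gain of −L dB): F_i = 10^(NF_i/10), G_i = 10^(G_i,dB/10)
  Stage 1: F_1 = 10^(2.85/10) = 1.928, G_1 = 10^(−2.85/10) = 0.5188
  Stage 2: F_2 = 10^(0.641/10) = 1.159, G_2 = 10^(10.3/10) = 10.72
Friis cascade:
  F = 1.928 + (1.159 − 1)/0.5188 = 2.234
NF = 10 log₁₀(2.234) = 3.49 dB

3.49 dB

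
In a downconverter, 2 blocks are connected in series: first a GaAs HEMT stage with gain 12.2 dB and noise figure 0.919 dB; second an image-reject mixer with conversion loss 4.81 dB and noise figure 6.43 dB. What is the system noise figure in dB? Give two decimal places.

1.58 dB

Convert to linear (a loss of L dB is a gain of −L dB): F_i = 10^(NF_i/10), G_i = 10^(G_i,dB/10)
  Stage 1: F_1 = 10^(0.919/10) = 1.236, G_1 = 10^(12.2/10) = 16.60
  Stage 2: F_2 = 10^(6.43/10) = 4.395, G_2 = 10^(−4.81/10) = 0.3304
Friis cascade:
  F = 1.236 + (4.395 − 1)/16.60 = 1.440
NF = 10 log₁₀(1.440) = 1.58 dB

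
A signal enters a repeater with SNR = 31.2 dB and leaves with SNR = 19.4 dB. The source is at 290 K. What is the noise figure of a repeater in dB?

11.8 dB

NF (dB) = SNR_in(dB) − SNR_out(dB) when the source is at T₀
NF = 31.2 − 19.4 = 11.8 dB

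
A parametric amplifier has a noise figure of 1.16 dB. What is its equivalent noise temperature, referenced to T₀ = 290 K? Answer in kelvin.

F = 10^(1.16/10) = 1.30617
T_e = (F − 1)·T₀ = (1.30617 − 1) × 290 = 88.8 K

88.8 K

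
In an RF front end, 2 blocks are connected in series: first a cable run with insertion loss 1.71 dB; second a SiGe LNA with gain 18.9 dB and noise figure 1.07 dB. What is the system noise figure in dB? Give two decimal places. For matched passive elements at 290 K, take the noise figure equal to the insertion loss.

Convert to linear (a loss of L dB is a gain of −L dB): F_i = 10^(NF_i/10), G_i = 10^(G_i,dB/10)
  Stage 1: F_1 = 10^(1.71/10) = 1.483, G_1 = 10^(−1.71/10) = 0.6745
  Stage 2: F_2 = 10^(1.07/10) = 1.279, G_2 = 10^(18.9/10) = 77.62
Friis cascade:
  F = 1.483 + (1.279 − 1)/0.6745 = 1.897
NF = 10 log₁₀(1.897) = 2.78 dB

2.78 dB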